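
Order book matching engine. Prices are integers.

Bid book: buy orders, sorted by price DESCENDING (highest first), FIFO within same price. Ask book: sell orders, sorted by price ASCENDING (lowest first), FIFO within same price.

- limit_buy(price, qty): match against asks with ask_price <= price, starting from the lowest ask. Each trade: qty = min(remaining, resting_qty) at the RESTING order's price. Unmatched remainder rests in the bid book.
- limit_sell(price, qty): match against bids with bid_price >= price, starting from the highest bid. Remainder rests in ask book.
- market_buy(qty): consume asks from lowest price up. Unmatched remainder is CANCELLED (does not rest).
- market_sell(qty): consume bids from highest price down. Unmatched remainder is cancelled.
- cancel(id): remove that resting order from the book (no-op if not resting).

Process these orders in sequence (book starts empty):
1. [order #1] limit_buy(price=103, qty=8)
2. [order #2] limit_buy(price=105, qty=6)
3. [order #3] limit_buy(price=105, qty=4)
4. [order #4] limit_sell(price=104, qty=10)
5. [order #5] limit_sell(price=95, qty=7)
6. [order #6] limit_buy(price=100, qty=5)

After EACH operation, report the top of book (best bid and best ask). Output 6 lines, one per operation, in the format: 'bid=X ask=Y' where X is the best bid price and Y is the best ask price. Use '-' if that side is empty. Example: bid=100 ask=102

Answer: bid=103 ask=-
bid=105 ask=-
bid=105 ask=-
bid=103 ask=-
bid=103 ask=-
bid=103 ask=-

Derivation:
After op 1 [order #1] limit_buy(price=103, qty=8): fills=none; bids=[#1:8@103] asks=[-]
After op 2 [order #2] limit_buy(price=105, qty=6): fills=none; bids=[#2:6@105 #1:8@103] asks=[-]
After op 3 [order #3] limit_buy(price=105, qty=4): fills=none; bids=[#2:6@105 #3:4@105 #1:8@103] asks=[-]
After op 4 [order #4] limit_sell(price=104, qty=10): fills=#2x#4:6@105 #3x#4:4@105; bids=[#1:8@103] asks=[-]
After op 5 [order #5] limit_sell(price=95, qty=7): fills=#1x#5:7@103; bids=[#1:1@103] asks=[-]
After op 6 [order #6] limit_buy(price=100, qty=5): fills=none; bids=[#1:1@103 #6:5@100] asks=[-]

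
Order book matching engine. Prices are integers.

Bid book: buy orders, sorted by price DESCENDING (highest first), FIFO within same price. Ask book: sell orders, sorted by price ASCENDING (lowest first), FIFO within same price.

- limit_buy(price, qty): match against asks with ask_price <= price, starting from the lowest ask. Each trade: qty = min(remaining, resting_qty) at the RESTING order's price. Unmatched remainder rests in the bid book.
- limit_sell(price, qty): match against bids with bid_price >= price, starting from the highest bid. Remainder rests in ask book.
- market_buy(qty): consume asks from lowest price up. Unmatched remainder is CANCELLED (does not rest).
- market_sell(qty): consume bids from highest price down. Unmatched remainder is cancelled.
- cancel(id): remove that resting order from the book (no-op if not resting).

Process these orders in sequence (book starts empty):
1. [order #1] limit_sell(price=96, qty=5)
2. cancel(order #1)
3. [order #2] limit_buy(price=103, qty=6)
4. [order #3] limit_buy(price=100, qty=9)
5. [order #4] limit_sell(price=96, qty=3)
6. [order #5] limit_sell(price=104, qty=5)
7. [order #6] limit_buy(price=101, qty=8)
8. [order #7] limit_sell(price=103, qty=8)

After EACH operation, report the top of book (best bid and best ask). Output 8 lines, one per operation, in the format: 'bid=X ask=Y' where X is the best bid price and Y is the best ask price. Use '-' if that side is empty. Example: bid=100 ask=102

After op 1 [order #1] limit_sell(price=96, qty=5): fills=none; bids=[-] asks=[#1:5@96]
After op 2 cancel(order #1): fills=none; bids=[-] asks=[-]
After op 3 [order #2] limit_buy(price=103, qty=6): fills=none; bids=[#2:6@103] asks=[-]
After op 4 [order #3] limit_buy(price=100, qty=9): fills=none; bids=[#2:6@103 #3:9@100] asks=[-]
After op 5 [order #4] limit_sell(price=96, qty=3): fills=#2x#4:3@103; bids=[#2:3@103 #3:9@100] asks=[-]
After op 6 [order #5] limit_sell(price=104, qty=5): fills=none; bids=[#2:3@103 #3:9@100] asks=[#5:5@104]
After op 7 [order #6] limit_buy(price=101, qty=8): fills=none; bids=[#2:3@103 #6:8@101 #3:9@100] asks=[#5:5@104]
After op 8 [order #7] limit_sell(price=103, qty=8): fills=#2x#7:3@103; bids=[#6:8@101 #3:9@100] asks=[#7:5@103 #5:5@104]

Answer: bid=- ask=96
bid=- ask=-
bid=103 ask=-
bid=103 ask=-
bid=103 ask=-
bid=103 ask=104
bid=103 ask=104
bid=101 ask=103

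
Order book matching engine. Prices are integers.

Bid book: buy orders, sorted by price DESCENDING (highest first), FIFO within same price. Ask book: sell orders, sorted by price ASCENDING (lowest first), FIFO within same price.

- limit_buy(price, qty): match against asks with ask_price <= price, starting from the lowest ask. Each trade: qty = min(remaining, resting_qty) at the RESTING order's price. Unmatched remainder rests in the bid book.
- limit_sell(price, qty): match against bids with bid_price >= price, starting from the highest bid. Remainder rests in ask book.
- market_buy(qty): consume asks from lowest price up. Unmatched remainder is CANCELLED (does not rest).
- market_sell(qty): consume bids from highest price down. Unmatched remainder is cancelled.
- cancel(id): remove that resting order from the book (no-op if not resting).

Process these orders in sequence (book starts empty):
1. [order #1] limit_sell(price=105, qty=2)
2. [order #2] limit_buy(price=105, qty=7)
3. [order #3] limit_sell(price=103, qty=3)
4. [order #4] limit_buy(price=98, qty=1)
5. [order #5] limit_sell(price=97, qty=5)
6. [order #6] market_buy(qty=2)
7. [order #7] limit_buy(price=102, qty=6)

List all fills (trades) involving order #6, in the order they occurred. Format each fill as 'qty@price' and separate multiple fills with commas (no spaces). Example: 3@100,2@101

Answer: 2@97

Derivation:
After op 1 [order #1] limit_sell(price=105, qty=2): fills=none; bids=[-] asks=[#1:2@105]
After op 2 [order #2] limit_buy(price=105, qty=7): fills=#2x#1:2@105; bids=[#2:5@105] asks=[-]
After op 3 [order #3] limit_sell(price=103, qty=3): fills=#2x#3:3@105; bids=[#2:2@105] asks=[-]
After op 4 [order #4] limit_buy(price=98, qty=1): fills=none; bids=[#2:2@105 #4:1@98] asks=[-]
After op 5 [order #5] limit_sell(price=97, qty=5): fills=#2x#5:2@105 #4x#5:1@98; bids=[-] asks=[#5:2@97]
After op 6 [order #6] market_buy(qty=2): fills=#6x#5:2@97; bids=[-] asks=[-]
After op 7 [order #7] limit_buy(price=102, qty=6): fills=none; bids=[#7:6@102] asks=[-]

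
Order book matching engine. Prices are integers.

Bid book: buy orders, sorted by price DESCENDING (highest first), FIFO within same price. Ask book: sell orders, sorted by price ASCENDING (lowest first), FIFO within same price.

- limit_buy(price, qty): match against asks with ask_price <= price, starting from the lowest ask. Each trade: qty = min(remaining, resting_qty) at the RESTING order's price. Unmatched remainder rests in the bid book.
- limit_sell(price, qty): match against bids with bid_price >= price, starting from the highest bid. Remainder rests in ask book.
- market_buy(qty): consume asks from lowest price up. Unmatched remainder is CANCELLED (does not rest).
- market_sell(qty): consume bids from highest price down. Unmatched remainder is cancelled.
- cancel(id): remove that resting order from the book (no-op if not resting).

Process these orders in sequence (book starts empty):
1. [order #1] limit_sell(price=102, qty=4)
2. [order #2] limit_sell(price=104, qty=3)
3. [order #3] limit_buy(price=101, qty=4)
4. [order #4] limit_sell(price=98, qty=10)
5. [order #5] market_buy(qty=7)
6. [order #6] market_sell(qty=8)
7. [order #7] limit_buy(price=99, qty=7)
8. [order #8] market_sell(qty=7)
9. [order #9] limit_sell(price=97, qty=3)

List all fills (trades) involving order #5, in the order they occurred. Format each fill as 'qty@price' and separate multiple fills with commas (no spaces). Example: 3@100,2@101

After op 1 [order #1] limit_sell(price=102, qty=4): fills=none; bids=[-] asks=[#1:4@102]
After op 2 [order #2] limit_sell(price=104, qty=3): fills=none; bids=[-] asks=[#1:4@102 #2:3@104]
After op 3 [order #3] limit_buy(price=101, qty=4): fills=none; bids=[#3:4@101] asks=[#1:4@102 #2:3@104]
After op 4 [order #4] limit_sell(price=98, qty=10): fills=#3x#4:4@101; bids=[-] asks=[#4:6@98 #1:4@102 #2:3@104]
After op 5 [order #5] market_buy(qty=7): fills=#5x#4:6@98 #5x#1:1@102; bids=[-] asks=[#1:3@102 #2:3@104]
After op 6 [order #6] market_sell(qty=8): fills=none; bids=[-] asks=[#1:3@102 #2:3@104]
After op 7 [order #7] limit_buy(price=99, qty=7): fills=none; bids=[#7:7@99] asks=[#1:3@102 #2:3@104]
After op 8 [order #8] market_sell(qty=7): fills=#7x#8:7@99; bids=[-] asks=[#1:3@102 #2:3@104]
After op 9 [order #9] limit_sell(price=97, qty=3): fills=none; bids=[-] asks=[#9:3@97 #1:3@102 #2:3@104]

Answer: 6@98,1@102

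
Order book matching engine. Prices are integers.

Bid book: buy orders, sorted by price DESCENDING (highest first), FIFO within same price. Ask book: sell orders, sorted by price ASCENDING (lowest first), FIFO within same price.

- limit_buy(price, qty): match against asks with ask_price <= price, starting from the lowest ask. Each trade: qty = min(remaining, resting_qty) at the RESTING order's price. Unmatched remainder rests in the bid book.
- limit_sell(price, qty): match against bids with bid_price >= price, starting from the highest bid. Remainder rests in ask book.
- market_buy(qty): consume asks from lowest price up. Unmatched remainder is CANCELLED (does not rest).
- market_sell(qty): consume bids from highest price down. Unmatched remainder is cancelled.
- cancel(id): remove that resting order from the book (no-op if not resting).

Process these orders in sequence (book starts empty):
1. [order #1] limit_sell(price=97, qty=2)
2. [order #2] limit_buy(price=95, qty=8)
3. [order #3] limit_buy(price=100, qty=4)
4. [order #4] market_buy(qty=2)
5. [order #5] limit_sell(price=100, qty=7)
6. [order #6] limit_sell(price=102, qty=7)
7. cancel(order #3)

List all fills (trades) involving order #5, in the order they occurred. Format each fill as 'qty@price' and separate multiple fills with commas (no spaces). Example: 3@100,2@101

Answer: 2@100

Derivation:
After op 1 [order #1] limit_sell(price=97, qty=2): fills=none; bids=[-] asks=[#1:2@97]
After op 2 [order #2] limit_buy(price=95, qty=8): fills=none; bids=[#2:8@95] asks=[#1:2@97]
After op 3 [order #3] limit_buy(price=100, qty=4): fills=#3x#1:2@97; bids=[#3:2@100 #2:8@95] asks=[-]
After op 4 [order #4] market_buy(qty=2): fills=none; bids=[#3:2@100 #2:8@95] asks=[-]
After op 5 [order #5] limit_sell(price=100, qty=7): fills=#3x#5:2@100; bids=[#2:8@95] asks=[#5:5@100]
After op 6 [order #6] limit_sell(price=102, qty=7): fills=none; bids=[#2:8@95] asks=[#5:5@100 #6:7@102]
After op 7 cancel(order #3): fills=none; bids=[#2:8@95] asks=[#5:5@100 #6:7@102]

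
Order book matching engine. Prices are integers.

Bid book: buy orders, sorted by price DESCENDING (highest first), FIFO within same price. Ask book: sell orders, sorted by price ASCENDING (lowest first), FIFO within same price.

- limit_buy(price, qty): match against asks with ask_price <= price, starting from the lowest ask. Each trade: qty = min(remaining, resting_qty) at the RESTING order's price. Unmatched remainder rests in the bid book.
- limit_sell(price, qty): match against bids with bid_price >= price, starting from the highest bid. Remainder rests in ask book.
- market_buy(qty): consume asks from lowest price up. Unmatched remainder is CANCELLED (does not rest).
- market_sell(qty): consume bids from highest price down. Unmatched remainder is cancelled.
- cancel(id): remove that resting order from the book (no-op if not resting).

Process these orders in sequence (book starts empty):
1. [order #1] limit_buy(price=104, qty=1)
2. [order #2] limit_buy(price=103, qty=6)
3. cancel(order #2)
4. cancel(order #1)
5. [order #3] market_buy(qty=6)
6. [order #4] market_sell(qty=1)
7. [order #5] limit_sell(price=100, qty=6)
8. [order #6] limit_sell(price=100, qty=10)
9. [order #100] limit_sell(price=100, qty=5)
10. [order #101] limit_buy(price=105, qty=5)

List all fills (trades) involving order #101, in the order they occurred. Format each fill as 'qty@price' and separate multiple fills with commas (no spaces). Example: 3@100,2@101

After op 1 [order #1] limit_buy(price=104, qty=1): fills=none; bids=[#1:1@104] asks=[-]
After op 2 [order #2] limit_buy(price=103, qty=6): fills=none; bids=[#1:1@104 #2:6@103] asks=[-]
After op 3 cancel(order #2): fills=none; bids=[#1:1@104] asks=[-]
After op 4 cancel(order #1): fills=none; bids=[-] asks=[-]
After op 5 [order #3] market_buy(qty=6): fills=none; bids=[-] asks=[-]
After op 6 [order #4] market_sell(qty=1): fills=none; bids=[-] asks=[-]
After op 7 [order #5] limit_sell(price=100, qty=6): fills=none; bids=[-] asks=[#5:6@100]
After op 8 [order #6] limit_sell(price=100, qty=10): fills=none; bids=[-] asks=[#5:6@100 #6:10@100]
After op 9 [order #100] limit_sell(price=100, qty=5): fills=none; bids=[-] asks=[#5:6@100 #6:10@100 #100:5@100]
After op 10 [order #101] limit_buy(price=105, qty=5): fills=#101x#5:5@100; bids=[-] asks=[#5:1@100 #6:10@100 #100:5@100]

Answer: 5@100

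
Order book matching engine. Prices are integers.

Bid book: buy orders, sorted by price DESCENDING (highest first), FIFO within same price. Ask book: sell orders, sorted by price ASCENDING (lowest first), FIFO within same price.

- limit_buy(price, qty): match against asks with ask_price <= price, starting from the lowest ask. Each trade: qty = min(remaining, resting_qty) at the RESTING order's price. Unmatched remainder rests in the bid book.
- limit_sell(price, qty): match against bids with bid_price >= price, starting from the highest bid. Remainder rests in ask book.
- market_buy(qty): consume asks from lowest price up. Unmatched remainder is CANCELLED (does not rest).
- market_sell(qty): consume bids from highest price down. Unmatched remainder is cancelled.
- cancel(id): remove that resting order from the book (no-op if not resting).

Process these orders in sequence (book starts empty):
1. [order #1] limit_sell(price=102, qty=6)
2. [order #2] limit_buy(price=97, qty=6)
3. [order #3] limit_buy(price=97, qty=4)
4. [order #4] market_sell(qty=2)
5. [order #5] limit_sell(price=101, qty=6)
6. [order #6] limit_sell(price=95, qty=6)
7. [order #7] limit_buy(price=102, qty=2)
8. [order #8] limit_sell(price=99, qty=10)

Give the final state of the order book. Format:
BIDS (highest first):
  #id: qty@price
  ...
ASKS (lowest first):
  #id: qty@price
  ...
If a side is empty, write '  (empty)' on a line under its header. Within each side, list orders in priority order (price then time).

After op 1 [order #1] limit_sell(price=102, qty=6): fills=none; bids=[-] asks=[#1:6@102]
After op 2 [order #2] limit_buy(price=97, qty=6): fills=none; bids=[#2:6@97] asks=[#1:6@102]
After op 3 [order #3] limit_buy(price=97, qty=4): fills=none; bids=[#2:6@97 #3:4@97] asks=[#1:6@102]
After op 4 [order #4] market_sell(qty=2): fills=#2x#4:2@97; bids=[#2:4@97 #3:4@97] asks=[#1:6@102]
After op 5 [order #5] limit_sell(price=101, qty=6): fills=none; bids=[#2:4@97 #3:4@97] asks=[#5:6@101 #1:6@102]
After op 6 [order #6] limit_sell(price=95, qty=6): fills=#2x#6:4@97 #3x#6:2@97; bids=[#3:2@97] asks=[#5:6@101 #1:6@102]
After op 7 [order #7] limit_buy(price=102, qty=2): fills=#7x#5:2@101; bids=[#3:2@97] asks=[#5:4@101 #1:6@102]
After op 8 [order #8] limit_sell(price=99, qty=10): fills=none; bids=[#3:2@97] asks=[#8:10@99 #5:4@101 #1:6@102]

Answer: BIDS (highest first):
  #3: 2@97
ASKS (lowest first):
  #8: 10@99
  #5: 4@101
  #1: 6@102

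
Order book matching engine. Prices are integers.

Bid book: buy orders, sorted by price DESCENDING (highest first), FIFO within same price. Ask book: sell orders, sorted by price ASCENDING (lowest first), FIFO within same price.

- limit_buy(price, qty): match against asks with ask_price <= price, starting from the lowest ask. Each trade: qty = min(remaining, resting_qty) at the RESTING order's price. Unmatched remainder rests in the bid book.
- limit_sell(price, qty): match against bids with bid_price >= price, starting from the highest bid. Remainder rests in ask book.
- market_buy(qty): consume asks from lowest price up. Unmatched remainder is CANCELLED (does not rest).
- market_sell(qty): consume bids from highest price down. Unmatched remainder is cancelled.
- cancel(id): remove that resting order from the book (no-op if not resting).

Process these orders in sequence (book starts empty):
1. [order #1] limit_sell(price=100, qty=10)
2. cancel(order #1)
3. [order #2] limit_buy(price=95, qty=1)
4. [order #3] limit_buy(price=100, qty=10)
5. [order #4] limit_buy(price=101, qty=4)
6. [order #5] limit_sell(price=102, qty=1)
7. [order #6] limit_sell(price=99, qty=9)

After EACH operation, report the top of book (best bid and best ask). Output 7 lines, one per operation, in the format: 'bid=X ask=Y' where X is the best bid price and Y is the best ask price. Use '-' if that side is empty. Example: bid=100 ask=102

After op 1 [order #1] limit_sell(price=100, qty=10): fills=none; bids=[-] asks=[#1:10@100]
After op 2 cancel(order #1): fills=none; bids=[-] asks=[-]
After op 3 [order #2] limit_buy(price=95, qty=1): fills=none; bids=[#2:1@95] asks=[-]
After op 4 [order #3] limit_buy(price=100, qty=10): fills=none; bids=[#3:10@100 #2:1@95] asks=[-]
After op 5 [order #4] limit_buy(price=101, qty=4): fills=none; bids=[#4:4@101 #3:10@100 #2:1@95] asks=[-]
After op 6 [order #5] limit_sell(price=102, qty=1): fills=none; bids=[#4:4@101 #3:10@100 #2:1@95] asks=[#5:1@102]
After op 7 [order #6] limit_sell(price=99, qty=9): fills=#4x#6:4@101 #3x#6:5@100; bids=[#3:5@100 #2:1@95] asks=[#5:1@102]

Answer: bid=- ask=100
bid=- ask=-
bid=95 ask=-
bid=100 ask=-
bid=101 ask=-
bid=101 ask=102
bid=100 ask=102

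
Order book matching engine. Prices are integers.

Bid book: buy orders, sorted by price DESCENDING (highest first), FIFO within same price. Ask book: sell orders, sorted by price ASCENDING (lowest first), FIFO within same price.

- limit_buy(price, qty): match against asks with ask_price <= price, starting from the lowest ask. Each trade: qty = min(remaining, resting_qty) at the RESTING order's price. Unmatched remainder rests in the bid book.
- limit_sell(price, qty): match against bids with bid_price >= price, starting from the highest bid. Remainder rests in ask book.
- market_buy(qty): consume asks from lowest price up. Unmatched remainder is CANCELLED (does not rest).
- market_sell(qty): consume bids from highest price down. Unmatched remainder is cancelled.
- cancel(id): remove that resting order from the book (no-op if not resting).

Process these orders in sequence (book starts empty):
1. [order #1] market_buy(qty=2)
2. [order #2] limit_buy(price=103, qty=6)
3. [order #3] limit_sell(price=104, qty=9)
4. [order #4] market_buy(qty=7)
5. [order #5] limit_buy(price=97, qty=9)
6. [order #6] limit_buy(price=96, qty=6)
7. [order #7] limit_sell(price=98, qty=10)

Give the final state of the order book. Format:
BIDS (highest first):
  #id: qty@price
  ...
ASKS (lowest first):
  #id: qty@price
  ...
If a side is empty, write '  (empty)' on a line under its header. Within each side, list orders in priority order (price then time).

Answer: BIDS (highest first):
  #5: 9@97
  #6: 6@96
ASKS (lowest first):
  #7: 4@98
  #3: 2@104

Derivation:
After op 1 [order #1] market_buy(qty=2): fills=none; bids=[-] asks=[-]
After op 2 [order #2] limit_buy(price=103, qty=6): fills=none; bids=[#2:6@103] asks=[-]
After op 3 [order #3] limit_sell(price=104, qty=9): fills=none; bids=[#2:6@103] asks=[#3:9@104]
After op 4 [order #4] market_buy(qty=7): fills=#4x#3:7@104; bids=[#2:6@103] asks=[#3:2@104]
After op 5 [order #5] limit_buy(price=97, qty=9): fills=none; bids=[#2:6@103 #5:9@97] asks=[#3:2@104]
After op 6 [order #6] limit_buy(price=96, qty=6): fills=none; bids=[#2:6@103 #5:9@97 #6:6@96] asks=[#3:2@104]
After op 7 [order #7] limit_sell(price=98, qty=10): fills=#2x#7:6@103; bids=[#5:9@97 #6:6@96] asks=[#7:4@98 #3:2@104]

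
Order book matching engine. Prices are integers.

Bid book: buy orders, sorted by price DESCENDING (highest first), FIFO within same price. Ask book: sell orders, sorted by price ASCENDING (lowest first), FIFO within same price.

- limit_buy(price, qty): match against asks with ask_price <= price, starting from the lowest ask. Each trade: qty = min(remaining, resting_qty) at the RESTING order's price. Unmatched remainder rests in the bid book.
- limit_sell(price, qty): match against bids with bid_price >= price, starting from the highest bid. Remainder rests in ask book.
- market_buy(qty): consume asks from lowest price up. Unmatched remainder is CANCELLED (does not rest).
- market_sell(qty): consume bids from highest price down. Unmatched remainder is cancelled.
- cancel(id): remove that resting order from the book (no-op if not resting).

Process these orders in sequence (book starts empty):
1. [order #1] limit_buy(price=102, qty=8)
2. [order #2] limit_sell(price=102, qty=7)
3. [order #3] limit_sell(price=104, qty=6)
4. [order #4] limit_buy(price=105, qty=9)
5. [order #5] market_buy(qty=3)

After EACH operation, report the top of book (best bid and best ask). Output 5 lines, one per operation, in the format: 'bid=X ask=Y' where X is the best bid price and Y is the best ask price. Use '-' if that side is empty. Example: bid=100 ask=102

After op 1 [order #1] limit_buy(price=102, qty=8): fills=none; bids=[#1:8@102] asks=[-]
After op 2 [order #2] limit_sell(price=102, qty=7): fills=#1x#2:7@102; bids=[#1:1@102] asks=[-]
After op 3 [order #3] limit_sell(price=104, qty=6): fills=none; bids=[#1:1@102] asks=[#3:6@104]
After op 4 [order #4] limit_buy(price=105, qty=9): fills=#4x#3:6@104; bids=[#4:3@105 #1:1@102] asks=[-]
After op 5 [order #5] market_buy(qty=3): fills=none; bids=[#4:3@105 #1:1@102] asks=[-]

Answer: bid=102 ask=-
bid=102 ask=-
bid=102 ask=104
bid=105 ask=-
bid=105 ask=-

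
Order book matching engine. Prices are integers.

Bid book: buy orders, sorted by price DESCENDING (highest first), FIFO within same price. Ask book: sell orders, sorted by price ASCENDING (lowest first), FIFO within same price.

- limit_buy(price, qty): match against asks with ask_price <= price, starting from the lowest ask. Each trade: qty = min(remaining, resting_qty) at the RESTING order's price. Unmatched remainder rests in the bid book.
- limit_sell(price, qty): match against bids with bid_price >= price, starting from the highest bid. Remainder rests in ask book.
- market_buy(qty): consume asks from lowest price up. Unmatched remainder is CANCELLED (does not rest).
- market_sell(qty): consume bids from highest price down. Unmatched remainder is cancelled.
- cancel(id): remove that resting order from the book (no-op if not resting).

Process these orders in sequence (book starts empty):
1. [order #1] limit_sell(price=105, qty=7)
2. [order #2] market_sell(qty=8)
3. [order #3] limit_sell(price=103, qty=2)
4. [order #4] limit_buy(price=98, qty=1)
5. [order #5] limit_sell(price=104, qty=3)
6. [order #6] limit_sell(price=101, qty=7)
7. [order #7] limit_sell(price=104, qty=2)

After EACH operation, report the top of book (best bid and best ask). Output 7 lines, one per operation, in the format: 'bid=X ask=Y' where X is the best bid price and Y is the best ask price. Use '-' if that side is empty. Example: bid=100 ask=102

After op 1 [order #1] limit_sell(price=105, qty=7): fills=none; bids=[-] asks=[#1:7@105]
After op 2 [order #2] market_sell(qty=8): fills=none; bids=[-] asks=[#1:7@105]
After op 3 [order #3] limit_sell(price=103, qty=2): fills=none; bids=[-] asks=[#3:2@103 #1:7@105]
After op 4 [order #4] limit_buy(price=98, qty=1): fills=none; bids=[#4:1@98] asks=[#3:2@103 #1:7@105]
After op 5 [order #5] limit_sell(price=104, qty=3): fills=none; bids=[#4:1@98] asks=[#3:2@103 #5:3@104 #1:7@105]
After op 6 [order #6] limit_sell(price=101, qty=7): fills=none; bids=[#4:1@98] asks=[#6:7@101 #3:2@103 #5:3@104 #1:7@105]
After op 7 [order #7] limit_sell(price=104, qty=2): fills=none; bids=[#4:1@98] asks=[#6:7@101 #3:2@103 #5:3@104 #7:2@104 #1:7@105]

Answer: bid=- ask=105
bid=- ask=105
bid=- ask=103
bid=98 ask=103
bid=98 ask=103
bid=98 ask=101
bid=98 ask=101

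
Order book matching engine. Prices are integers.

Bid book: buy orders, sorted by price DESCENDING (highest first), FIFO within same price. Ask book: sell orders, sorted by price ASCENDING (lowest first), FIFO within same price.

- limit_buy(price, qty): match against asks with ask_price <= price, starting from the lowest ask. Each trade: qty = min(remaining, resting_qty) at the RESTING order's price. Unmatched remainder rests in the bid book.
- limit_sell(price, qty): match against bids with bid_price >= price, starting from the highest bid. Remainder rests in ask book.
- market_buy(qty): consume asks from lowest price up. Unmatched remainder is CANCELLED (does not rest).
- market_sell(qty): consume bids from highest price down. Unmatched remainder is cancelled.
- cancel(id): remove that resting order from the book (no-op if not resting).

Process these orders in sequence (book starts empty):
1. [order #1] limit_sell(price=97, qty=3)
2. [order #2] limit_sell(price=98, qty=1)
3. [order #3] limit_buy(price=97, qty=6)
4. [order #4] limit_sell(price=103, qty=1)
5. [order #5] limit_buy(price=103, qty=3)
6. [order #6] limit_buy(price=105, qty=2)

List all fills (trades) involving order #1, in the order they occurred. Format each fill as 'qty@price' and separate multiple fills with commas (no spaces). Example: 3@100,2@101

Answer: 3@97

Derivation:
After op 1 [order #1] limit_sell(price=97, qty=3): fills=none; bids=[-] asks=[#1:3@97]
After op 2 [order #2] limit_sell(price=98, qty=1): fills=none; bids=[-] asks=[#1:3@97 #2:1@98]
After op 3 [order #3] limit_buy(price=97, qty=6): fills=#3x#1:3@97; bids=[#3:3@97] asks=[#2:1@98]
After op 4 [order #4] limit_sell(price=103, qty=1): fills=none; bids=[#3:3@97] asks=[#2:1@98 #4:1@103]
After op 5 [order #5] limit_buy(price=103, qty=3): fills=#5x#2:1@98 #5x#4:1@103; bids=[#5:1@103 #3:3@97] asks=[-]
After op 6 [order #6] limit_buy(price=105, qty=2): fills=none; bids=[#6:2@105 #5:1@103 #3:3@97] asks=[-]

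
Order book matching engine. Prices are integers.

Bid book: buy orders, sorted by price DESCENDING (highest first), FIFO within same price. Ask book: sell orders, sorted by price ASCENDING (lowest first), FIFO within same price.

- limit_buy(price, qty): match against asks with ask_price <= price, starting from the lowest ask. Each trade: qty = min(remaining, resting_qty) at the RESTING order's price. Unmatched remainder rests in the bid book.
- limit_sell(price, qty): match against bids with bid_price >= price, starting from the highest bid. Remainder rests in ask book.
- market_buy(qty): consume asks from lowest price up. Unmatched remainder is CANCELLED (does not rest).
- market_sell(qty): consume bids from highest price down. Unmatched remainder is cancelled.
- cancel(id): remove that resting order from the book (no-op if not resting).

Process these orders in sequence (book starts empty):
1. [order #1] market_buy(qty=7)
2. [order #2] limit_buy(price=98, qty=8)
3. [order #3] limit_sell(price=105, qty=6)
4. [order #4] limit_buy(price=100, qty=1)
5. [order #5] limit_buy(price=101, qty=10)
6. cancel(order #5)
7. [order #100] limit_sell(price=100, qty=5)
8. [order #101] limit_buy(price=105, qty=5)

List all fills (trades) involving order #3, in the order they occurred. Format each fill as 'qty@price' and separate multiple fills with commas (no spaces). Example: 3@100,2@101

Answer: 1@105

Derivation:
After op 1 [order #1] market_buy(qty=7): fills=none; bids=[-] asks=[-]
After op 2 [order #2] limit_buy(price=98, qty=8): fills=none; bids=[#2:8@98] asks=[-]
After op 3 [order #3] limit_sell(price=105, qty=6): fills=none; bids=[#2:8@98] asks=[#3:6@105]
After op 4 [order #4] limit_buy(price=100, qty=1): fills=none; bids=[#4:1@100 #2:8@98] asks=[#3:6@105]
After op 5 [order #5] limit_buy(price=101, qty=10): fills=none; bids=[#5:10@101 #4:1@100 #2:8@98] asks=[#3:6@105]
After op 6 cancel(order #5): fills=none; bids=[#4:1@100 #2:8@98] asks=[#3:6@105]
After op 7 [order #100] limit_sell(price=100, qty=5): fills=#4x#100:1@100; bids=[#2:8@98] asks=[#100:4@100 #3:6@105]
After op 8 [order #101] limit_buy(price=105, qty=5): fills=#101x#100:4@100 #101x#3:1@105; bids=[#2:8@98] asks=[#3:5@105]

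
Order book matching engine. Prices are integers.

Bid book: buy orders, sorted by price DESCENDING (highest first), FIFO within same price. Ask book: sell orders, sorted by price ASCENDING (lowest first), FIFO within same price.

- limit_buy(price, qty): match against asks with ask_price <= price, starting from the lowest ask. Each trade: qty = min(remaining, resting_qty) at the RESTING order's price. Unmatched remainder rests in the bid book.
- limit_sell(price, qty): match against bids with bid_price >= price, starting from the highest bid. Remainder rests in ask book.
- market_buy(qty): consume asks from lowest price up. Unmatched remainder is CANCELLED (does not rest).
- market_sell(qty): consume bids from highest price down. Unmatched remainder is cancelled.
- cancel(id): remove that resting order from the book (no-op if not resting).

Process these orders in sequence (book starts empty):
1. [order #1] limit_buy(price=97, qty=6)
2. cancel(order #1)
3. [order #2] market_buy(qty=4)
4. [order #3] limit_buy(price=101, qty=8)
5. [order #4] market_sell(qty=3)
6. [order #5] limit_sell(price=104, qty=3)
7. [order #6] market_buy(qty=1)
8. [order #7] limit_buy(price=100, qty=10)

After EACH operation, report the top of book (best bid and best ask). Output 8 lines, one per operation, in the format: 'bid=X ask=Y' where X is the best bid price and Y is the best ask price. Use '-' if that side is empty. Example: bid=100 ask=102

Answer: bid=97 ask=-
bid=- ask=-
bid=- ask=-
bid=101 ask=-
bid=101 ask=-
bid=101 ask=104
bid=101 ask=104
bid=101 ask=104

Derivation:
After op 1 [order #1] limit_buy(price=97, qty=6): fills=none; bids=[#1:6@97] asks=[-]
After op 2 cancel(order #1): fills=none; bids=[-] asks=[-]
After op 3 [order #2] market_buy(qty=4): fills=none; bids=[-] asks=[-]
After op 4 [order #3] limit_buy(price=101, qty=8): fills=none; bids=[#3:8@101] asks=[-]
After op 5 [order #4] market_sell(qty=3): fills=#3x#4:3@101; bids=[#3:5@101] asks=[-]
After op 6 [order #5] limit_sell(price=104, qty=3): fills=none; bids=[#3:5@101] asks=[#5:3@104]
After op 7 [order #6] market_buy(qty=1): fills=#6x#5:1@104; bids=[#3:5@101] asks=[#5:2@104]
After op 8 [order #7] limit_buy(price=100, qty=10): fills=none; bids=[#3:5@101 #7:10@100] asks=[#5:2@104]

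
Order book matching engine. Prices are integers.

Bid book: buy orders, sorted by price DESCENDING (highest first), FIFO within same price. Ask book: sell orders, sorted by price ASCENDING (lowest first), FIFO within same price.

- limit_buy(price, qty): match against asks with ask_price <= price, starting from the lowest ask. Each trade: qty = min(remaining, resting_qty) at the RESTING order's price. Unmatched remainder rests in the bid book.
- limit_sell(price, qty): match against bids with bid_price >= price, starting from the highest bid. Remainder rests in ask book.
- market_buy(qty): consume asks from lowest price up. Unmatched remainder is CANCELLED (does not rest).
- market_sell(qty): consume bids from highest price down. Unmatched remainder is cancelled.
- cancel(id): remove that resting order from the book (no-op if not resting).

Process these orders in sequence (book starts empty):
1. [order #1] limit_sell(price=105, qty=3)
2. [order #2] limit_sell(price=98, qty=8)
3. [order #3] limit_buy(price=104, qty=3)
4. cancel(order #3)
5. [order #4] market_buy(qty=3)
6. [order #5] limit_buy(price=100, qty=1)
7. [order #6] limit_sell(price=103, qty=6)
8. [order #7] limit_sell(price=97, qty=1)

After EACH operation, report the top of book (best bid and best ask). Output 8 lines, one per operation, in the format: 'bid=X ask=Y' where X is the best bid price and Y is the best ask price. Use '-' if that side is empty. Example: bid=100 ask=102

Answer: bid=- ask=105
bid=- ask=98
bid=- ask=98
bid=- ask=98
bid=- ask=98
bid=- ask=98
bid=- ask=98
bid=- ask=97

Derivation:
After op 1 [order #1] limit_sell(price=105, qty=3): fills=none; bids=[-] asks=[#1:3@105]
After op 2 [order #2] limit_sell(price=98, qty=8): fills=none; bids=[-] asks=[#2:8@98 #1:3@105]
After op 3 [order #3] limit_buy(price=104, qty=3): fills=#3x#2:3@98; bids=[-] asks=[#2:5@98 #1:3@105]
After op 4 cancel(order #3): fills=none; bids=[-] asks=[#2:5@98 #1:3@105]
After op 5 [order #4] market_buy(qty=3): fills=#4x#2:3@98; bids=[-] asks=[#2:2@98 #1:3@105]
After op 6 [order #5] limit_buy(price=100, qty=1): fills=#5x#2:1@98; bids=[-] asks=[#2:1@98 #1:3@105]
After op 7 [order #6] limit_sell(price=103, qty=6): fills=none; bids=[-] asks=[#2:1@98 #6:6@103 #1:3@105]
After op 8 [order #7] limit_sell(price=97, qty=1): fills=none; bids=[-] asks=[#7:1@97 #2:1@98 #6:6@103 #1:3@105]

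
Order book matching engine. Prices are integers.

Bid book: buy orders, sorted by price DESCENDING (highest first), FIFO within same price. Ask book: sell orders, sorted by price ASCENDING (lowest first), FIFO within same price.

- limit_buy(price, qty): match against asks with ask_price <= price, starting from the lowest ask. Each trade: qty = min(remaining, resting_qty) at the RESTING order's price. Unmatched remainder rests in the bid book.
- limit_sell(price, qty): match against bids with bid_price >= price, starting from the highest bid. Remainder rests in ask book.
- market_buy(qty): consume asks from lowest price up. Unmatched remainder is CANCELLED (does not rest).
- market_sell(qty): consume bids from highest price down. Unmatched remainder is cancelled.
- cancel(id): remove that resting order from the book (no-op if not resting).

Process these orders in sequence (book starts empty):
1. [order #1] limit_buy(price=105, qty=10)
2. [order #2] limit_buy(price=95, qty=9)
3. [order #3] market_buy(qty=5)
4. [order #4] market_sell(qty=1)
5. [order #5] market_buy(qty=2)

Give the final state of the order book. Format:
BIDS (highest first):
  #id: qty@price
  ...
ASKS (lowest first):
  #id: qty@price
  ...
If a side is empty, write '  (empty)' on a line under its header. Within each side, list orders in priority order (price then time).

Answer: BIDS (highest first):
  #1: 9@105
  #2: 9@95
ASKS (lowest first):
  (empty)

Derivation:
After op 1 [order #1] limit_buy(price=105, qty=10): fills=none; bids=[#1:10@105] asks=[-]
After op 2 [order #2] limit_buy(price=95, qty=9): fills=none; bids=[#1:10@105 #2:9@95] asks=[-]
After op 3 [order #3] market_buy(qty=5): fills=none; bids=[#1:10@105 #2:9@95] asks=[-]
After op 4 [order #4] market_sell(qty=1): fills=#1x#4:1@105; bids=[#1:9@105 #2:9@95] asks=[-]
After op 5 [order #5] market_buy(qty=2): fills=none; bids=[#1:9@105 #2:9@95] asks=[-]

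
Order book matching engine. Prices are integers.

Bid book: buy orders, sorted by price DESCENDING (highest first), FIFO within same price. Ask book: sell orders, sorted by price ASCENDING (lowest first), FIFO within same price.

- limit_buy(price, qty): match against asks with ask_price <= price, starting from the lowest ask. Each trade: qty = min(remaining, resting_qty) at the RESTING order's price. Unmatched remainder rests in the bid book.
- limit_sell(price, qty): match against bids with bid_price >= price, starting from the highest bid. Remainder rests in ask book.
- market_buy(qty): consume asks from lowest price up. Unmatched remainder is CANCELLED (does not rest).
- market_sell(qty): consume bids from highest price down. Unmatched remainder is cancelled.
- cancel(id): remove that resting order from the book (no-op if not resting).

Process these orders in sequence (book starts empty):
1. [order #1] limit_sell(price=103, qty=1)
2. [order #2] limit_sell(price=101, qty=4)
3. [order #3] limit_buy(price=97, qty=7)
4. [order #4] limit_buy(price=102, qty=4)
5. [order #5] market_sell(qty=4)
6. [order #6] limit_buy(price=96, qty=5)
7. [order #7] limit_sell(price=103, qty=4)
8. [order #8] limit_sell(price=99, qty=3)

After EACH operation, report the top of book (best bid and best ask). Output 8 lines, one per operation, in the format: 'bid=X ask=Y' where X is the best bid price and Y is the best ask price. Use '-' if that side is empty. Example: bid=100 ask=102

After op 1 [order #1] limit_sell(price=103, qty=1): fills=none; bids=[-] asks=[#1:1@103]
After op 2 [order #2] limit_sell(price=101, qty=4): fills=none; bids=[-] asks=[#2:4@101 #1:1@103]
After op 3 [order #3] limit_buy(price=97, qty=7): fills=none; bids=[#3:7@97] asks=[#2:4@101 #1:1@103]
After op 4 [order #4] limit_buy(price=102, qty=4): fills=#4x#2:4@101; bids=[#3:7@97] asks=[#1:1@103]
After op 5 [order #5] market_sell(qty=4): fills=#3x#5:4@97; bids=[#3:3@97] asks=[#1:1@103]
After op 6 [order #6] limit_buy(price=96, qty=5): fills=none; bids=[#3:3@97 #6:5@96] asks=[#1:1@103]
After op 7 [order #7] limit_sell(price=103, qty=4): fills=none; bids=[#3:3@97 #6:5@96] asks=[#1:1@103 #7:4@103]
After op 8 [order #8] limit_sell(price=99, qty=3): fills=none; bids=[#3:3@97 #6:5@96] asks=[#8:3@99 #1:1@103 #7:4@103]

Answer: bid=- ask=103
bid=- ask=101
bid=97 ask=101
bid=97 ask=103
bid=97 ask=103
bid=97 ask=103
bid=97 ask=103
bid=97 ask=99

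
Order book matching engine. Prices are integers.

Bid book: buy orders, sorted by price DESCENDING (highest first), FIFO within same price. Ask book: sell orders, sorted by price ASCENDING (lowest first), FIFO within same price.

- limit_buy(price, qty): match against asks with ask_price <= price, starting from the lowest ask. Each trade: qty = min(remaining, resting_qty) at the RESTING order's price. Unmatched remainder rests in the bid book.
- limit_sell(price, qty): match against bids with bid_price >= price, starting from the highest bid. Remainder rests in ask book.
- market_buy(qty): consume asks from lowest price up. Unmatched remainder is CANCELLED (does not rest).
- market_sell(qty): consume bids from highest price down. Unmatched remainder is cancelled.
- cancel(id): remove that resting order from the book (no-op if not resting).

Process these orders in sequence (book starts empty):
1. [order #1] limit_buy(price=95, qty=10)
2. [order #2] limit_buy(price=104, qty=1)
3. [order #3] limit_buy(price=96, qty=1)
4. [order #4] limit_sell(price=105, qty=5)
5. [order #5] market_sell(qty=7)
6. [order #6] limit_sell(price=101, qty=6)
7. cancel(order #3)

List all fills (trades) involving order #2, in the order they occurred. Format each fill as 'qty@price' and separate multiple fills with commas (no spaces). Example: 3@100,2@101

After op 1 [order #1] limit_buy(price=95, qty=10): fills=none; bids=[#1:10@95] asks=[-]
After op 2 [order #2] limit_buy(price=104, qty=1): fills=none; bids=[#2:1@104 #1:10@95] asks=[-]
After op 3 [order #3] limit_buy(price=96, qty=1): fills=none; bids=[#2:1@104 #3:1@96 #1:10@95] asks=[-]
After op 4 [order #4] limit_sell(price=105, qty=5): fills=none; bids=[#2:1@104 #3:1@96 #1:10@95] asks=[#4:5@105]
After op 5 [order #5] market_sell(qty=7): fills=#2x#5:1@104 #3x#5:1@96 #1x#5:5@95; bids=[#1:5@95] asks=[#4:5@105]
After op 6 [order #6] limit_sell(price=101, qty=6): fills=none; bids=[#1:5@95] asks=[#6:6@101 #4:5@105]
After op 7 cancel(order #3): fills=none; bids=[#1:5@95] asks=[#6:6@101 #4:5@105]

Answer: 1@104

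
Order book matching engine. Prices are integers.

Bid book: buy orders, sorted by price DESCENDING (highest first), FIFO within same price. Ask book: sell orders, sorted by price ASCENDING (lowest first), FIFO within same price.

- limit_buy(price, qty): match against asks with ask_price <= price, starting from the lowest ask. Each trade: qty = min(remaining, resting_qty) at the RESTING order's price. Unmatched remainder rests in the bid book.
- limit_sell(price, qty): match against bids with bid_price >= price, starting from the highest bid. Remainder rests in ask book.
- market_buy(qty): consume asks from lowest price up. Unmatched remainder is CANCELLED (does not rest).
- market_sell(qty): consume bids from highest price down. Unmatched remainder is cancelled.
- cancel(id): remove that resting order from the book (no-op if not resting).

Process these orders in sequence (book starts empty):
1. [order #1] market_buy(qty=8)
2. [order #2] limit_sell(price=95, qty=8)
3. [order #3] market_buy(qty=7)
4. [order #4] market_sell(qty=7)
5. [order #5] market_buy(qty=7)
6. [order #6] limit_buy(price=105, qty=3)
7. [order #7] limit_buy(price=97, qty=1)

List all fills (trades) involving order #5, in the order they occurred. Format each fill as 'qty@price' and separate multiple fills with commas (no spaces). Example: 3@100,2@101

After op 1 [order #1] market_buy(qty=8): fills=none; bids=[-] asks=[-]
After op 2 [order #2] limit_sell(price=95, qty=8): fills=none; bids=[-] asks=[#2:8@95]
After op 3 [order #3] market_buy(qty=7): fills=#3x#2:7@95; bids=[-] asks=[#2:1@95]
After op 4 [order #4] market_sell(qty=7): fills=none; bids=[-] asks=[#2:1@95]
After op 5 [order #5] market_buy(qty=7): fills=#5x#2:1@95; bids=[-] asks=[-]
After op 6 [order #6] limit_buy(price=105, qty=3): fills=none; bids=[#6:3@105] asks=[-]
After op 7 [order #7] limit_buy(price=97, qty=1): fills=none; bids=[#6:3@105 #7:1@97] asks=[-]

Answer: 1@95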